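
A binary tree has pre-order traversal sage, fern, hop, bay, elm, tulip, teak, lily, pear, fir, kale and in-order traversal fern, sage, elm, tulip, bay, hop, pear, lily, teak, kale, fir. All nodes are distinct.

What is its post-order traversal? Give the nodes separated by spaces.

The first element of pre-order is the root; it splits in-order into left and right subtrees.
Root sage: left subtree has 1 node {fern}, right has 9 {elm, tulip, bay, hop, pear, lily, teak, kale, fir}.
  Root hop: left subtree has 3 nodes {elm, tulip, bay}, right has 5 {pear, lily, teak, kale, fir}.
    Root bay: left subtree has 2 nodes {elm, tulip}, right has 0 { }.
      Root elm: left subtree has 0 nodes { }, right has 1 {tulip}.
    Root teak: left subtree has 2 nodes {pear, lily}, right has 2 {kale, fir}.
      Root lily: left subtree has 1 node {pear}, right has 0 { }.
      Root fir: left subtree has 1 node {kale}, right has 0 { }.

fern tulip elm bay pear lily kale fir teak hop sage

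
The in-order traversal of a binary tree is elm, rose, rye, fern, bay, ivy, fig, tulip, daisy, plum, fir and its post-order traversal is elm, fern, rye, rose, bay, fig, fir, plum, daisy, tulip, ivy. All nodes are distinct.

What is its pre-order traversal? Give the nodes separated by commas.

ivy, bay, rose, elm, rye, fern, tulip, fig, daisy, plum, fir

The last element of post-order is the root; it splits in-order into left and right subtrees.
Root ivy: left subtree has 5 nodes {elm, rose, rye, fern, bay}, right has 5 {fig, tulip, daisy, plum, fir}.
  Root bay: left subtree has 4 nodes {elm, rose, rye, fern}, right has 0 { }.
    Root rose: left subtree has 1 node {elm}, right has 2 {rye, fern}.
      Root rye: left subtree has 0 nodes { }, right has 1 {fern}.
  Root tulip: left subtree has 1 node {fig}, right has 3 {daisy, plum, fir}.
    Root daisy: left subtree has 0 nodes { }, right has 2 {plum, fir}.
      Root plum: left subtree has 0 nodes { }, right has 1 {fir}.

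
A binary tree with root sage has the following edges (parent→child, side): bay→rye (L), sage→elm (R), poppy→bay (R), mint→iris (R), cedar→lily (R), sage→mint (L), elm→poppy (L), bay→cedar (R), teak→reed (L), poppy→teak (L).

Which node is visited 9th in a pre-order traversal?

Pre-order visits the node, then its left subtree, then its right subtree.
Visit sage.
At sage: go left to mint.
  Visit mint.
  At mint: no left child.
  At mint: go right to iris.
    iris is a leaf — visit iris.
At sage: go right to elm.
  Visit elm.
  At elm: go left to poppy.
    Visit poppy.
    At poppy: go left to teak.
      Visit teak.
      At teak: go left to reed.
        reed is a leaf — visit reed.
      At teak: no right child.
    At poppy: go right to bay.
      Visit bay.
      At bay: go left to rye.
        rye is a leaf — visit rye.
      At bay: go right to cedar.
        Visit cedar.
        At cedar: no left child.
        At cedar: go right to lily.
          lily is a leaf — visit lily.
  At elm: no right child.
Full pre-order sequence: sage, mint, iris, elm, poppy, teak, reed, bay, rye, cedar, lily.

rye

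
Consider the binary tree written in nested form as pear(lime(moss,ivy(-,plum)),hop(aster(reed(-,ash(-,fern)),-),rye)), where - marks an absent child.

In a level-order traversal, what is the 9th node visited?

Level-order visits nodes level by level from the root, left to right within each level.
Level 0: pear
Level 1: lime, hop
Level 2: moss, ivy, aster, rye
Level 3: plum, reed
Level 4: ash
Level 5: fern
Full level-order sequence: pear, lime, hop, moss, ivy, aster, rye, plum, reed, ash, fern.

reed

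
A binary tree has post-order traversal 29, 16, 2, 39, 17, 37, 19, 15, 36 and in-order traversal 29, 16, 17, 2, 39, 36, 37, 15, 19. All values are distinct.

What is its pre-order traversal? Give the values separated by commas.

36, 17, 16, 29, 39, 2, 15, 37, 19

The last element of post-order is the root; it splits in-order into left and right subtrees.
Root 36: left subtree has 5 nodes {29, 16, 17, 2, 39}, right has 3 {37, 15, 19}.
  Root 17: left subtree has 2 nodes {29, 16}, right has 2 {2, 39}.
    Root 16: left subtree has 1 node {29}, right has 0 { }.
    Root 39: left subtree has 1 node {2}, right has 0 { }.
  Root 15: left subtree has 1 node {37}, right has 1 {19}.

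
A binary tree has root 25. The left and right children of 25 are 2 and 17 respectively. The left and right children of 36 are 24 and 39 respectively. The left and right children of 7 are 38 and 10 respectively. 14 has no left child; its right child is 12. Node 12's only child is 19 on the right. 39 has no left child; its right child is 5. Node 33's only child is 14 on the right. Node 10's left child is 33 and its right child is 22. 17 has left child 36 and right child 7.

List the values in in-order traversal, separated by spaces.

In-order visits the left subtree, then the node, then the right subtree.
At 25: go left to 2.
  2 is a leaf — visit 2.
Visit 25.
At 25: go right to 17.
  At 17: go left to 36.
    At 36: go left to 24.
      24 is a leaf — visit 24.
    Visit 36.
    At 36: go right to 39.
      At 39: no left child.
      Visit 39.
      At 39: go right to 5.
        5 is a leaf — visit 5.
  Visit 17.
  At 17: go right to 7.
    At 7: go left to 38.
      38 is a leaf — visit 38.
    Visit 7.
    At 7: go right to 10.
      At 10: go left to 33.
        At 33: no left child.
        Visit 33.
        At 33: go right to 14.
          At 14: no left child.
          Visit 14.
          At 14: go right to 12.
            At 12: no left child.
            Visit 12.
            At 12: go right to 19.
              19 is a leaf — visit 19.
      Visit 10.
      At 10: go right to 22.
        22 is a leaf — visit 22.

2 25 24 36 39 5 17 38 7 33 14 12 19 10 22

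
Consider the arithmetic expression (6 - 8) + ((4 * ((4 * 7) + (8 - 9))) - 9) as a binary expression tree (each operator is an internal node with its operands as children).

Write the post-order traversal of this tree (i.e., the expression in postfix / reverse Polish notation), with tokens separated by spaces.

Post-order on an expression tree gives postfix notation: for each operator, emit left operand, right operand, then the operator.

6 8 - 4 4 7 * 8 9 - + * 9 - +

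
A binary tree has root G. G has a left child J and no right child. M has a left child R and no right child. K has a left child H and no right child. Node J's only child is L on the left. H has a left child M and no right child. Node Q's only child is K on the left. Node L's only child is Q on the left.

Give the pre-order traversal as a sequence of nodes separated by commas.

Pre-order visits the node, then its left subtree, then its right subtree.
Visit G.
At G: go left to J.
  Visit J.
  At J: go left to L.
    Visit L.
    At L: go left to Q.
      Visit Q.
      At Q: go left to K.
        Visit K.
        At K: go left to H.
          Visit H.
          At H: go left to M.
            Visit M.
            At M: go left to R.
              R is a leaf — visit R.
            At M: no right child.
          At H: no right child.
        At K: no right child.
      At Q: no right child.
    At L: no right child.
  At J: no right child.
At G: no right child.

G, J, L, Q, K, H, M, R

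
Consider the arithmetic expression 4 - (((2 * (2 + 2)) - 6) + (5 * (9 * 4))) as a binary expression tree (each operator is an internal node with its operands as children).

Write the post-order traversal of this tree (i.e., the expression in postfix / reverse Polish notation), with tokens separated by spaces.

Post-order on an expression tree gives postfix notation: for each operator, emit left operand, right operand, then the operator.

4 2 2 2 + * 6 - 5 9 4 * * + -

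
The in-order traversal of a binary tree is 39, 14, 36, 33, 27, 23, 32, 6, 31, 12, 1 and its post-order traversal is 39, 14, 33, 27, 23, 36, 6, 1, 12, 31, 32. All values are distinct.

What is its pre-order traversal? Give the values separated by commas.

32, 36, 14, 39, 23, 27, 33, 31, 6, 12, 1

The last element of post-order is the root; it splits in-order into left and right subtrees.
Root 32: left subtree has 6 nodes {39, 14, 36, 33, 27, 23}, right has 4 {6, 31, 12, 1}.
  Root 36: left subtree has 2 nodes {39, 14}, right has 3 {33, 27, 23}.
    Root 14: left subtree has 1 node {39}, right has 0 { }.
    Root 23: left subtree has 2 nodes {33, 27}, right has 0 { }.
      Root 27: left subtree has 1 node {33}, right has 0 { }.
  Root 31: left subtree has 1 node {6}, right has 2 {12, 1}.
    Root 12: left subtree has 0 nodes { }, right has 1 {1}.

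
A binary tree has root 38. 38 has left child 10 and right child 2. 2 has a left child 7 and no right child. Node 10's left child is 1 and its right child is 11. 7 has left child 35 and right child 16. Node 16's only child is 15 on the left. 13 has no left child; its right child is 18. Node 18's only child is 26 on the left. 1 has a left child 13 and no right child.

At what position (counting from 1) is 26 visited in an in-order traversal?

In-order visits the left subtree, then the node, then the right subtree.
At 38: go left to 10.
  At 10: go left to 1.
    At 1: go left to 13.
      At 13: no left child.
      Visit 13.
      At 13: go right to 18.
        At 18: go left to 26.
          26 is a leaf — visit 26.
        Visit 18.
        At 18: no right child.
    Visit 1.
    At 1: no right child.
  Visit 10.
  At 10: go right to 11.
    11 is a leaf — visit 11.
Visit 38.
At 38: go right to 2.
  At 2: go left to 7.
    At 7: go left to 35.
      35 is a leaf — visit 35.
    Visit 7.
    At 7: go right to 16.
      At 16: go left to 15.
        15 is a leaf — visit 15.
      Visit 16.
      At 16: no right child.
  Visit 2.
  At 2: no right child.
Full in-order sequence: 13, 26, 18, 1, 10, 11, 38, 35, 7, 15, 16, 2.

2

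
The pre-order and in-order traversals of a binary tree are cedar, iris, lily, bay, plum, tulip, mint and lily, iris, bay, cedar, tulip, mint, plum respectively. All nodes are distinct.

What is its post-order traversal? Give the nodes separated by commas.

lily, bay, iris, mint, tulip, plum, cedar

The first element of pre-order is the root; it splits in-order into left and right subtrees.
Root cedar: left subtree has 3 nodes {lily, iris, bay}, right has 3 {tulip, mint, plum}.
  Root iris: left subtree has 1 node {lily}, right has 1 {bay}.
  Root plum: left subtree has 2 nodes {tulip, mint}, right has 0 { }.
    Root tulip: left subtree has 0 nodes { }, right has 1 {mint}.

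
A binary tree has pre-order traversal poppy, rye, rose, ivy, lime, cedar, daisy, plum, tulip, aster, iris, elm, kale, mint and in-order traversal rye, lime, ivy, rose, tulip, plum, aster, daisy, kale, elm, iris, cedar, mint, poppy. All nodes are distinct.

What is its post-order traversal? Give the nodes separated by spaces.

The first element of pre-order is the root; it splits in-order into left and right subtrees.
Root poppy: left subtree has 13 nodes {rye, lime, ivy, rose, tulip, plum, aster, daisy, kale, elm, iris, cedar, mint}, right has 0 { }.
  Root rye: left subtree has 0 nodes { }, right has 12 {lime, ivy, rose, tulip, plum, aster, daisy, kale, elm, iris, cedar, mint}.
    Root rose: left subtree has 2 nodes {lime, ivy}, right has 9 {tulip, plum, aster, daisy, kale, elm, iris, cedar, mint}.
      Root ivy: left subtree has 1 node {lime}, right has 0 { }.
      Root cedar: left subtree has 7 nodes {tulip, plum, aster, daisy, kale, elm, iris}, right has 1 {mint}.
        Root daisy: left subtree has 3 nodes {tulip, plum, aster}, right has 3 {kale, elm, iris}.
          Root plum: left subtree has 1 node {tulip}, right has 1 {aster}.
          Root iris: left subtree has 2 nodes {kale, elm}, right has 0 { }.
            Root elm: left subtree has 1 node {kale}, right has 0 { }.

lime ivy tulip aster plum kale elm iris daisy mint cedar rose rye poppy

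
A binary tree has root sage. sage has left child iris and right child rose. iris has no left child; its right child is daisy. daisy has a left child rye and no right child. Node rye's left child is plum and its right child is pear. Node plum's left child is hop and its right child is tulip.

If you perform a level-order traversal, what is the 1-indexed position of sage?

Level-order visits nodes level by level from the root, left to right within each level.
Level 0: sage
Level 1: iris, rose
Level 2: daisy
Level 3: rye
Level 4: plum, pear
Level 5: hop, tulip
Full level-order sequence: sage, iris, rose, daisy, rye, plum, pear, hop, tulip.

1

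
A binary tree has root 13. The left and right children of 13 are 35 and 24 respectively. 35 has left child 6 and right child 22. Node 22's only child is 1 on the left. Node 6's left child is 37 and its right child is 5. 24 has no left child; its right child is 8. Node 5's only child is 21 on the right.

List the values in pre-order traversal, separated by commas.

Pre-order visits the node, then its left subtree, then its right subtree.
Visit 13.
At 13: go left to 35.
  Visit 35.
  At 35: go left to 6.
    Visit 6.
    At 6: go left to 37.
      37 is a leaf — visit 37.
    At 6: go right to 5.
      Visit 5.
      At 5: no left child.
      At 5: go right to 21.
        21 is a leaf — visit 21.
  At 35: go right to 22.
    Visit 22.
    At 22: go left to 1.
      1 is a leaf — visit 1.
    At 22: no right child.
At 13: go right to 24.
  Visit 24.
  At 24: no left child.
  At 24: go right to 8.
    8 is a leaf — visit 8.

13, 35, 6, 37, 5, 21, 22, 1, 24, 8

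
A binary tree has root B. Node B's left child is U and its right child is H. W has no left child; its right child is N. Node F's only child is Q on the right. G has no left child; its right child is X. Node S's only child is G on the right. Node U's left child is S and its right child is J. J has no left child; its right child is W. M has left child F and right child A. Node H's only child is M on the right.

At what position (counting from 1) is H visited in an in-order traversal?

In-order visits the left subtree, then the node, then the right subtree.
At B: go left to U.
  At U: go left to S.
    At S: no left child.
    Visit S.
    At S: go right to G.
      At G: no left child.
      Visit G.
      At G: go right to X.
        X is a leaf — visit X.
  Visit U.
  At U: go right to J.
    At J: no left child.
    Visit J.
    At J: go right to W.
      At W: no left child.
      Visit W.
      At W: go right to N.
        N is a leaf — visit N.
Visit B.
At B: go right to H.
  At H: no left child.
  Visit H.
  At H: go right to M.
    At M: go left to F.
      At F: no left child.
      Visit F.
      At F: go right to Q.
        Q is a leaf — visit Q.
    Visit M.
    At M: go right to A.
      A is a leaf — visit A.
Full in-order sequence: S, G, X, U, J, W, N, B, H, F, Q, M, A.

9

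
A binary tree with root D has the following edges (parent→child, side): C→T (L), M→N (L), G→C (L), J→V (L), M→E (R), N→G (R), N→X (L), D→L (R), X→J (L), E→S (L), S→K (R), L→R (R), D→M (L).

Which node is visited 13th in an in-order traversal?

In-order visits the left subtree, then the node, then the right subtree.
At D: go left to M.
  At M: go left to N.
    At N: go left to X.
      At X: go left to J.
        At J: go left to V.
          V is a leaf — visit V.
        Visit J.
        At J: no right child.
      Visit X.
      At X: no right child.
    Visit N.
    At N: go right to G.
      At G: go left to C.
        At C: go left to T.
          T is a leaf — visit T.
        Visit C.
        At C: no right child.
      Visit G.
      At G: no right child.
  Visit M.
  At M: go right to E.
    At E: go left to S.
      At S: no left child.
      Visit S.
      At S: go right to K.
        K is a leaf — visit K.
    Visit E.
    At E: no right child.
Visit D.
At D: go right to L.
  At L: no left child.
  Visit L.
  At L: go right to R.
    R is a leaf — visit R.
Full in-order sequence: V, J, X, N, T, C, G, M, S, K, E, D, L, R.

L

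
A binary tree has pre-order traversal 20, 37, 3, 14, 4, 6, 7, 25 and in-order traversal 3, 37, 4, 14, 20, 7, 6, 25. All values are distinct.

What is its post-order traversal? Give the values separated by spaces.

3 4 14 37 7 25 6 20

The first element of pre-order is the root; it splits in-order into left and right subtrees.
Root 20: left subtree has 4 nodes {3, 37, 4, 14}, right has 3 {7, 6, 25}.
  Root 37: left subtree has 1 node {3}, right has 2 {4, 14}.
    Root 14: left subtree has 1 node {4}, right has 0 { }.
  Root 6: left subtree has 1 node {7}, right has 1 {25}.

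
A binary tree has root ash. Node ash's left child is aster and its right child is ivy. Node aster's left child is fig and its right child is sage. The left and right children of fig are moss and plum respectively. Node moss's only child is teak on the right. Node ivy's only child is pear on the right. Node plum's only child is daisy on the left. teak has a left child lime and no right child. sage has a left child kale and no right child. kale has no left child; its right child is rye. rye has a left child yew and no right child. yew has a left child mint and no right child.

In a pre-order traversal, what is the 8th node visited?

Pre-order visits the node, then its left subtree, then its right subtree.
Visit ash.
At ash: go left to aster.
  Visit aster.
  At aster: go left to fig.
    Visit fig.
    At fig: go left to moss.
      Visit moss.
      At moss: no left child.
      At moss: go right to teak.
        Visit teak.
        At teak: go left to lime.
          lime is a leaf — visit lime.
        At teak: no right child.
    At fig: go right to plum.
      Visit plum.
      At plum: go left to daisy.
        daisy is a leaf — visit daisy.
      At plum: no right child.
  At aster: go right to sage.
    Visit sage.
    At sage: go left to kale.
      Visit kale.
      At kale: no left child.
      At kale: go right to rye.
        Visit rye.
        At rye: go left to yew.
          Visit yew.
          At yew: go left to mint.
            mint is a leaf — visit mint.
          At yew: no right child.
        At rye: no right child.
    At sage: no right child.
At ash: go right to ivy.
  Visit ivy.
  At ivy: no left child.
  At ivy: go right to pear.
    pear is a leaf — visit pear.
Full pre-order sequence: ash, aster, fig, moss, teak, lime, plum, daisy, sage, kale, rye, yew, mint, ivy, pear.

daisy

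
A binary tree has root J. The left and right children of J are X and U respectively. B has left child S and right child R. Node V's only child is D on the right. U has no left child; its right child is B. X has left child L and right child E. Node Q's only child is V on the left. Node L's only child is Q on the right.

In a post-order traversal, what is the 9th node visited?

B

Post-order visits the left subtree, then the right subtree, then the node.
At J: go left to X.
  At X: go left to L.
    At L: no left child.
    At L: go right to Q.
      At Q: go left to V.
        At V: no left child.
        At V: go right to D.
          D is a leaf — visit D.
        Visit V.
      At Q: no right child.
      Visit Q.
    Visit L.
  At X: go right to E.
    E is a leaf — visit E.
  Visit X.
At J: go right to U.
  At U: no left child.
  At U: go right to B.
    At B: go left to S.
      S is a leaf — visit S.
    At B: go right to R.
      R is a leaf — visit R.
    Visit B.
  Visit U.
Visit J.
Full post-order sequence: D, V, Q, L, E, X, S, R, B, U, J.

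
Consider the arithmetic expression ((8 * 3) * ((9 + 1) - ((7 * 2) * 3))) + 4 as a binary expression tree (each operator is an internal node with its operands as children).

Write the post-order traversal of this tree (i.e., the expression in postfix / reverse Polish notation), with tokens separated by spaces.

8 3 * 9 1 + 7 2 * 3 * - * 4 +

Post-order on an expression tree gives postfix notation: for each operator, emit left operand, right operand, then the operator.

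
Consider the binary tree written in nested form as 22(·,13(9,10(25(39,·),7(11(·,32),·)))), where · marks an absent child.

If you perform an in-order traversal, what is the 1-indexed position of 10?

6

In-order visits the left subtree, then the node, then the right subtree.
At 22: no left child.
Visit 22.
At 22: go right to 13.
  At 13: go left to 9.
    9 is a leaf — visit 9.
  Visit 13.
  At 13: go right to 10.
    At 10: go left to 25.
      At 25: go left to 39.
        39 is a leaf — visit 39.
      Visit 25.
      At 25: no right child.
    Visit 10.
    At 10: go right to 7.
      At 7: go left to 11.
        At 11: no left child.
        Visit 11.
        At 11: go right to 32.
          32 is a leaf — visit 32.
      Visit 7.
      At 7: no right child.
Full in-order sequence: 22, 9, 13, 39, 25, 10, 11, 32, 7.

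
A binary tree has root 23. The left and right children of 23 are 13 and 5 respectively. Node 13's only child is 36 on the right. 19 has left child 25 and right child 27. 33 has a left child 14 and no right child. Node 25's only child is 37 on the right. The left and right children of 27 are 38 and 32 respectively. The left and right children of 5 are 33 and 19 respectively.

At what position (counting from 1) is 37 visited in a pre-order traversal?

9

Pre-order visits the node, then its left subtree, then its right subtree.
Visit 23.
At 23: go left to 13.
  Visit 13.
  At 13: no left child.
  At 13: go right to 36.
    36 is a leaf — visit 36.
At 23: go right to 5.
  Visit 5.
  At 5: go left to 33.
    Visit 33.
    At 33: go left to 14.
      14 is a leaf — visit 14.
    At 33: no right child.
  At 5: go right to 19.
    Visit 19.
    At 19: go left to 25.
      Visit 25.
      At 25: no left child.
      At 25: go right to 37.
        37 is a leaf — visit 37.
    At 19: go right to 27.
      Visit 27.
      At 27: go left to 38.
        38 is a leaf — visit 38.
      At 27: go right to 32.
        32 is a leaf — visit 32.
Full pre-order sequence: 23, 13, 36, 5, 33, 14, 19, 25, 37, 27, 38, 32.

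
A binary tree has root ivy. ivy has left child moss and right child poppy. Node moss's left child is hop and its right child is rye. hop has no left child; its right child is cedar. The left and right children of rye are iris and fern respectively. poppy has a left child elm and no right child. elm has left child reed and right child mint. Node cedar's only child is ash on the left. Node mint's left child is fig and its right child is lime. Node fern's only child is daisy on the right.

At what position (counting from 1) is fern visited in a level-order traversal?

Level-order visits nodes level by level from the root, left to right within each level.
Level 0: ivy
Level 1: moss, poppy
Level 2: hop, rye, elm
Level 3: cedar, iris, fern, reed, mint
Level 4: ash, daisy, fig, lime
Full level-order sequence: ivy, moss, poppy, hop, rye, elm, cedar, iris, fern, reed, mint, ash, daisy, fig, lime.

9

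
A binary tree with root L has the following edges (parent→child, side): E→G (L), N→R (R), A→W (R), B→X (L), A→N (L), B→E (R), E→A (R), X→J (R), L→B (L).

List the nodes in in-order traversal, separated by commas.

X, J, B, G, E, N, R, A, W, L

In-order visits the left subtree, then the node, then the right subtree.
At L: go left to B.
  At B: go left to X.
    At X: no left child.
    Visit X.
    At X: go right to J.
      J is a leaf — visit J.
  Visit B.
  At B: go right to E.
    At E: go left to G.
      G is a leaf — visit G.
    Visit E.
    At E: go right to A.
      At A: go left to N.
        At N: no left child.
        Visit N.
        At N: go right to R.
          R is a leaf — visit R.
      Visit A.
      At A: go right to W.
        W is a leaf — visit W.
Visit L.
At L: no right child.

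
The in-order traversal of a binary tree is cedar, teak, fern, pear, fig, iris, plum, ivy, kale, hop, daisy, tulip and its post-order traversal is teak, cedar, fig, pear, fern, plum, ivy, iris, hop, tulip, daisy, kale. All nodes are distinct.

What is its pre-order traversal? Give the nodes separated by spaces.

The last element of post-order is the root; it splits in-order into left and right subtrees.
Root kale: left subtree has 8 nodes {cedar, teak, fern, pear, fig, iris, plum, ivy}, right has 3 {hop, daisy, tulip}.
  Root iris: left subtree has 5 nodes {cedar, teak, fern, pear, fig}, right has 2 {plum, ivy}.
    Root fern: left subtree has 2 nodes {cedar, teak}, right has 2 {pear, fig}.
      Root cedar: left subtree has 0 nodes { }, right has 1 {teak}.
      Root pear: left subtree has 0 nodes { }, right has 1 {fig}.
    Root ivy: left subtree has 1 node {plum}, right has 0 { }.
  Root daisy: left subtree has 1 node {hop}, right has 1 {tulip}.

kale iris fern cedar teak pear fig ivy plum daisy hop tulip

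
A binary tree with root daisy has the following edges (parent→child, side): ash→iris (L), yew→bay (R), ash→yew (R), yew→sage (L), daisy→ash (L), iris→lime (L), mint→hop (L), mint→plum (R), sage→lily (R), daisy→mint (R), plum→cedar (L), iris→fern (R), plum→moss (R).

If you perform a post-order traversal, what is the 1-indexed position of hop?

Post-order visits the left subtree, then the right subtree, then the node.
At daisy: go left to ash.
  At ash: go left to iris.
    At iris: go left to lime.
      lime is a leaf — visit lime.
    At iris: go right to fern.
      fern is a leaf — visit fern.
    Visit iris.
  At ash: go right to yew.
    At yew: go left to sage.
      At sage: no left child.
      At sage: go right to lily.
        lily is a leaf — visit lily.
      Visit sage.
    At yew: go right to bay.
      bay is a leaf — visit bay.
    Visit yew.
  Visit ash.
At daisy: go right to mint.
  At mint: go left to hop.
    hop is a leaf — visit hop.
  At mint: go right to plum.
    At plum: go left to cedar.
      cedar is a leaf — visit cedar.
    At plum: go right to moss.
      moss is a leaf — visit moss.
    Visit plum.
  Visit mint.
Visit daisy.
Full post-order sequence: lime, fern, iris, lily, sage, bay, yew, ash, hop, cedar, moss, plum, mint, daisy.

9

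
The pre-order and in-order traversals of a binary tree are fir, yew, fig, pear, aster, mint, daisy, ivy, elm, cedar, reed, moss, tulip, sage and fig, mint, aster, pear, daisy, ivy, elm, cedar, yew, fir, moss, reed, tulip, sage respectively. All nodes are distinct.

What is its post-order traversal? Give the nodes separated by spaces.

mint aster cedar elm ivy daisy pear fig yew moss sage tulip reed fir

The first element of pre-order is the root; it splits in-order into left and right subtrees.
Root fir: left subtree has 9 nodes {fig, mint, aster, pear, daisy, ivy, elm, cedar, yew}, right has 4 {moss, reed, tulip, sage}.
  Root yew: left subtree has 8 nodes {fig, mint, aster, pear, daisy, ivy, elm, cedar}, right has 0 { }.
    Root fig: left subtree has 0 nodes { }, right has 7 {mint, aster, pear, daisy, ivy, elm, cedar}.
      Root pear: left subtree has 2 nodes {mint, aster}, right has 4 {daisy, ivy, elm, cedar}.
        Root aster: left subtree has 1 node {mint}, right has 0 { }.
        Root daisy: left subtree has 0 nodes { }, right has 3 {ivy, elm, cedar}.
          Root ivy: left subtree has 0 nodes { }, right has 2 {elm, cedar}.
            Root elm: left subtree has 0 nodes { }, right has 1 {cedar}.
  Root reed: left subtree has 1 node {moss}, right has 2 {tulip, sage}.
    Root tulip: left subtree has 0 nodes { }, right has 1 {sage}.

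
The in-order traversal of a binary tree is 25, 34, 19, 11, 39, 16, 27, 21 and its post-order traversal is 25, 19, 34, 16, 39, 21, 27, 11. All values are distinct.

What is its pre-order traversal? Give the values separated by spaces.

The last element of post-order is the root; it splits in-order into left and right subtrees.
Root 11: left subtree has 3 nodes {25, 34, 19}, right has 4 {39, 16, 27, 21}.
  Root 34: left subtree has 1 node {25}, right has 1 {19}.
  Root 27: left subtree has 2 nodes {39, 16}, right has 1 {21}.
    Root 39: left subtree has 0 nodes { }, right has 1 {16}.

11 34 25 19 27 39 16 21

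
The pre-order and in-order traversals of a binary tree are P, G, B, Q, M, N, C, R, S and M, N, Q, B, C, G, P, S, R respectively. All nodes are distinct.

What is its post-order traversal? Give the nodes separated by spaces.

N M Q C B G S R P

The first element of pre-order is the root; it splits in-order into left and right subtrees.
Root P: left subtree has 6 nodes {M, N, Q, B, C, G}, right has 2 {S, R}.
  Root G: left subtree has 5 nodes {M, N, Q, B, C}, right has 0 { }.
    Root B: left subtree has 3 nodes {M, N, Q}, right has 1 {C}.
      Root Q: left subtree has 2 nodes {M, N}, right has 0 { }.
        Root M: left subtree has 0 nodes { }, right has 1 {N}.
  Root R: left subtree has 1 node {S}, right has 0 { }.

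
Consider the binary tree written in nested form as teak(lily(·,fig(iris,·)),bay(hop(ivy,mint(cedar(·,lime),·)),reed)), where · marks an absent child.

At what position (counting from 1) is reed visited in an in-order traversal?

In-order visits the left subtree, then the node, then the right subtree.
At teak: go left to lily.
  At lily: no left child.
  Visit lily.
  At lily: go right to fig.
    At fig: go left to iris.
      iris is a leaf — visit iris.
    Visit fig.
    At fig: no right child.
Visit teak.
At teak: go right to bay.
  At bay: go left to hop.
    At hop: go left to ivy.
      ivy is a leaf — visit ivy.
    Visit hop.
    At hop: go right to mint.
      At mint: go left to cedar.
        At cedar: no left child.
        Visit cedar.
        At cedar: go right to lime.
          lime is a leaf — visit lime.
      Visit mint.
      At mint: no right child.
  Visit bay.
  At bay: go right to reed.
    reed is a leaf — visit reed.
Full in-order sequence: lily, iris, fig, teak, ivy, hop, cedar, lime, mint, bay, reed.

11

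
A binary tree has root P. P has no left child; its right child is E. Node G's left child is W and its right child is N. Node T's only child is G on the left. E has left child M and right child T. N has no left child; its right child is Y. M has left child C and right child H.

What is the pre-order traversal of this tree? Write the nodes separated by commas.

P, E, M, C, H, T, G, W, N, Y

Pre-order visits the node, then its left subtree, then its right subtree.
Visit P.
At P: no left child.
At P: go right to E.
  Visit E.
  At E: go left to M.
    Visit M.
    At M: go left to C.
      C is a leaf — visit C.
    At M: go right to H.
      H is a leaf — visit H.
  At E: go right to T.
    Visit T.
    At T: go left to G.
      Visit G.
      At G: go left to W.
        W is a leaf — visit W.
      At G: go right to N.
        Visit N.
        At N: no left child.
        At N: go right to Y.
          Y is a leaf — visit Y.
    At T: no right child.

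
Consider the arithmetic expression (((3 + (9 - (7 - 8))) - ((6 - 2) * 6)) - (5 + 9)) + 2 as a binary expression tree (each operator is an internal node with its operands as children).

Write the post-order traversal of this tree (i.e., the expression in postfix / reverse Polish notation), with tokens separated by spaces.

3 9 7 8 - - + 6 2 - 6 * - 5 9 + - 2 +

Post-order on an expression tree gives postfix notation: for each operator, emit left operand, right operand, then the operator.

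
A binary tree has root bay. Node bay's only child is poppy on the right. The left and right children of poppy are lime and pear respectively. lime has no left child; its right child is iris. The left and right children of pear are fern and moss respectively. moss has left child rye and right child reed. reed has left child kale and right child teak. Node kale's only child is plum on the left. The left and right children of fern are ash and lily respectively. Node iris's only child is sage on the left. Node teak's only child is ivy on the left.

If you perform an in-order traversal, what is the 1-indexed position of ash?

In-order visits the left subtree, then the node, then the right subtree.
At bay: no left child.
Visit bay.
At bay: go right to poppy.
  At poppy: go left to lime.
    At lime: no left child.
    Visit lime.
    At lime: go right to iris.
      At iris: go left to sage.
        sage is a leaf — visit sage.
      Visit iris.
      At iris: no right child.
  Visit poppy.
  At poppy: go right to pear.
    At pear: go left to fern.
      At fern: go left to ash.
        ash is a leaf — visit ash.
      Visit fern.
      At fern: go right to lily.
        lily is a leaf — visit lily.
    Visit pear.
    At pear: go right to moss.
      At moss: go left to rye.
        rye is a leaf — visit rye.
      Visit moss.
      At moss: go right to reed.
        At reed: go left to kale.
          At kale: go left to plum.
            plum is a leaf — visit plum.
          Visit kale.
          At kale: no right child.
        Visit reed.
        At reed: go right to teak.
          At teak: go left to ivy.
            ivy is a leaf — visit ivy.
          Visit teak.
          At teak: no right child.
Full in-order sequence: bay, lime, sage, iris, poppy, ash, fern, lily, pear, rye, moss, plum, kale, reed, ivy, teak.

6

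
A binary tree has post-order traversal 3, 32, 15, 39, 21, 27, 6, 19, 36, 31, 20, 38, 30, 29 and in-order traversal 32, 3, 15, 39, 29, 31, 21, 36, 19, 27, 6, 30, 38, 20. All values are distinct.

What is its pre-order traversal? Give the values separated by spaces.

The last element of post-order is the root; it splits in-order into left and right subtrees.
Root 29: left subtree has 4 nodes {32, 3, 15, 39}, right has 9 {31, 21, 36, 19, 27, 6, 30, 38, 20}.
  Root 39: left subtree has 3 nodes {32, 3, 15}, right has 0 { }.
    Root 15: left subtree has 2 nodes {32, 3}, right has 0 { }.
      Root 32: left subtree has 0 nodes { }, right has 1 {3}.
  Root 30: left subtree has 6 nodes {31, 21, 36, 19, 27, 6}, right has 2 {38, 20}.
    Root 31: left subtree has 0 nodes { }, right has 5 {21, 36, 19, 27, 6}.
      Root 36: left subtree has 1 node {21}, right has 3 {19, 27, 6}.
        Root 19: left subtree has 0 nodes { }, right has 2 {27, 6}.
          Root 6: left subtree has 1 node {27}, right has 0 { }.
    Root 38: left subtree has 0 nodes { }, right has 1 {20}.

29 39 15 32 3 30 31 36 21 19 6 27 38 20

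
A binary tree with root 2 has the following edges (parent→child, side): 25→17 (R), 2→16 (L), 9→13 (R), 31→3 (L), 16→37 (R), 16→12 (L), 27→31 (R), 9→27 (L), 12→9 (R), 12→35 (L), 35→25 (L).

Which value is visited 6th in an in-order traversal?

In-order visits the left subtree, then the node, then the right subtree.
At 2: go left to 16.
  At 16: go left to 12.
    At 12: go left to 35.
      At 35: go left to 25.
        At 25: no left child.
        Visit 25.
        At 25: go right to 17.
          17 is a leaf — visit 17.
      Visit 35.
      At 35: no right child.
    Visit 12.
    At 12: go right to 9.
      At 9: go left to 27.
        At 27: no left child.
        Visit 27.
        At 27: go right to 31.
          At 31: go left to 3.
            3 is a leaf — visit 3.
          Visit 31.
          At 31: no right child.
      Visit 9.
      At 9: go right to 13.
        13 is a leaf — visit 13.
  Visit 16.
  At 16: go right to 37.
    37 is a leaf — visit 37.
Visit 2.
At 2: no right child.
Full in-order sequence: 25, 17, 35, 12, 27, 3, 31, 9, 13, 16, 37, 2.

3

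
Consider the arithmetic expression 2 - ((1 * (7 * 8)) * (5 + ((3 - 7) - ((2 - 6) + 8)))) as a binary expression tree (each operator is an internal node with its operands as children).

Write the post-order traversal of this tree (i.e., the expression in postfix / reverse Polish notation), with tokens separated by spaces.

Post-order on an expression tree gives postfix notation: for each operator, emit left operand, right operand, then the operator.

2 1 7 8 * * 5 3 7 - 2 6 - 8 + - + * -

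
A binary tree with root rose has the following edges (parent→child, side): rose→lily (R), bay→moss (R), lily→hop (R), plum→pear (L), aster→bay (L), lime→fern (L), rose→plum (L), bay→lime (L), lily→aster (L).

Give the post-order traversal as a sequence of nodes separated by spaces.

Post-order visits the left subtree, then the right subtree, then the node.
At rose: go left to plum.
  At plum: go left to pear.
    pear is a leaf — visit pear.
  At plum: no right child.
  Visit plum.
At rose: go right to lily.
  At lily: go left to aster.
    At aster: go left to bay.
      At bay: go left to lime.
        At lime: go left to fern.
          fern is a leaf — visit fern.
        At lime: no right child.
        Visit lime.
      At bay: go right to moss.
        moss is a leaf — visit moss.
      Visit bay.
    At aster: no right child.
    Visit aster.
  At lily: go right to hop.
    hop is a leaf — visit hop.
  Visit lily.
Visit rose.

pear plum fern lime moss bay aster hop lily rose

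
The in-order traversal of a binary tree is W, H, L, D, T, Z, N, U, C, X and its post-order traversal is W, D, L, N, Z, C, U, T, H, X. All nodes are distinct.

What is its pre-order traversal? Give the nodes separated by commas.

The last element of post-order is the root; it splits in-order into left and right subtrees.
Root X: left subtree has 9 nodes {W, H, L, D, T, Z, N, U, C}, right has 0 { }.
  Root H: left subtree has 1 node {W}, right has 7 {L, D, T, Z, N, U, C}.
    Root T: left subtree has 2 nodes {L, D}, right has 4 {Z, N, U, C}.
      Root L: left subtree has 0 nodes { }, right has 1 {D}.
      Root U: left subtree has 2 nodes {Z, N}, right has 1 {C}.
        Root Z: left subtree has 0 nodes { }, right has 1 {N}.

X, H, W, T, L, D, U, Z, N, C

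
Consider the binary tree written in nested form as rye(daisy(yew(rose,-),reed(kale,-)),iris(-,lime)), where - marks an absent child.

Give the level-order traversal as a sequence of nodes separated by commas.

Level-order visits nodes level by level from the root, left to right within each level.
Level 0: rye
Level 1: daisy, iris
Level 2: yew, reed, lime
Level 3: rose, kale

rye, daisy, iris, yew, reed, lime, rose, kale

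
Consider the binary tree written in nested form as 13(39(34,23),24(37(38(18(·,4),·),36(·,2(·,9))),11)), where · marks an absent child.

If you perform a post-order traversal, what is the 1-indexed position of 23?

Post-order visits the left subtree, then the right subtree, then the node.
At 13: go left to 39.
  At 39: go left to 34.
    34 is a leaf — visit 34.
  At 39: go right to 23.
    23 is a leaf — visit 23.
  Visit 39.
At 13: go right to 24.
  At 24: go left to 37.
    At 37: go left to 38.
      At 38: go left to 18.
        At 18: no left child.
        At 18: go right to 4.
          4 is a leaf — visit 4.
        Visit 18.
      At 38: no right child.
      Visit 38.
    At 37: go right to 36.
      At 36: no left child.
      At 36: go right to 2.
        At 2: no left child.
        At 2: go right to 9.
          9 is a leaf — visit 9.
        Visit 2.
      Visit 36.
    Visit 37.
  At 24: go right to 11.
    11 is a leaf — visit 11.
  Visit 24.
Visit 13.
Full post-order sequence: 34, 23, 39, 4, 18, 38, 9, 2, 36, 37, 11, 24, 13.

2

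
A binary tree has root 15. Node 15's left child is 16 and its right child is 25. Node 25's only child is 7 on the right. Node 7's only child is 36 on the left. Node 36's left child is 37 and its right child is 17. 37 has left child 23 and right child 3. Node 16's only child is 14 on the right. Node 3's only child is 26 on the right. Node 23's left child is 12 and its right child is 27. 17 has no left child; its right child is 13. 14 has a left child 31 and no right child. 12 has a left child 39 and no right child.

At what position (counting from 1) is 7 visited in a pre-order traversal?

6

Pre-order visits the node, then its left subtree, then its right subtree.
Visit 15.
At 15: go left to 16.
  Visit 16.
  At 16: no left child.
  At 16: go right to 14.
    Visit 14.
    At 14: go left to 31.
      31 is a leaf — visit 31.
    At 14: no right child.
At 15: go right to 25.
  Visit 25.
  At 25: no left child.
  At 25: go right to 7.
    Visit 7.
    At 7: go left to 36.
      Visit 36.
      At 36: go left to 37.
        Visit 37.
        At 37: go left to 23.
          Visit 23.
          At 23: go left to 12.
            Visit 12.
            At 12: go left to 39.
              39 is a leaf — visit 39.
            At 12: no right child.
          At 23: go right to 27.
            27 is a leaf — visit 27.
        At 37: go right to 3.
          Visit 3.
          At 3: no left child.
          At 3: go right to 26.
            26 is a leaf — visit 26.
      At 36: go right to 17.
        Visit 17.
        At 17: no left child.
        At 17: go right to 13.
          13 is a leaf — visit 13.
    At 7: no right child.
Full pre-order sequence: 15, 16, 14, 31, 25, 7, 36, 37, 23, 12, 39, 27, 3, 26, 17, 13.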